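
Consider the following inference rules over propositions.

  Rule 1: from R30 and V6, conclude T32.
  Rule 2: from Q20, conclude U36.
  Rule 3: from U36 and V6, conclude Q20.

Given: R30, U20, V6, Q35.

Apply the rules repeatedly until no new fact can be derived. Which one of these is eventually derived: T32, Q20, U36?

T32

From R30 and V6, Rule 1 gives T32.
U36 would need Q20 (Rule 2), but Q20 is never established. Q20 would need U36 and V6 (Rule 3), but U36 is never established.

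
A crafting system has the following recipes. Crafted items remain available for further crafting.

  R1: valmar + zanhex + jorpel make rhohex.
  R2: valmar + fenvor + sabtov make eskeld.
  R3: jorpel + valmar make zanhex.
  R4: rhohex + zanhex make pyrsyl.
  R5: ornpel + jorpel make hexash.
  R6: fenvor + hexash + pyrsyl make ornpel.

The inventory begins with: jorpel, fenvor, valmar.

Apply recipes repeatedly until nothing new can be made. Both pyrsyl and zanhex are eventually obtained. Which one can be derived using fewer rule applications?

zanhex

zanhex: jorpel + valmar → zanhex (R3). [1 rule application]
pyrsyl: jorpel + valmar → zanhex (R3). valmar + zanhex + jorpel → rhohex (R1). Using R4, rhohex and zanhex make pyrsyl. [3 rule applications]
zanhex needs fewer.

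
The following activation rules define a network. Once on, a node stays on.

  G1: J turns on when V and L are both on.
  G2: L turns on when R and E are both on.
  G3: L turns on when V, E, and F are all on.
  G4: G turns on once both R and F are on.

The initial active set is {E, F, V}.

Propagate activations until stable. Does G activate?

No

G would need R and F (G4), but R never turns on.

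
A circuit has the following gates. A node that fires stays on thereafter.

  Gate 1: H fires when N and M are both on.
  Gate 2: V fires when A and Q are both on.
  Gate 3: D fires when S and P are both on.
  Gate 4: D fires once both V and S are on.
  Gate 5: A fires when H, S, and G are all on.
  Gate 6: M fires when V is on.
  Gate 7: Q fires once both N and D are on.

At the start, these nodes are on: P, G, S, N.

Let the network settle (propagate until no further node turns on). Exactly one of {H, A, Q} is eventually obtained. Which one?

S and P are on, so D fires (Gate 3).
N and D are on, so Q fires (Gate 7).
H would need N and M (Gate 1), but M never turns on. A would need H, S, and G (Gate 5), but H never turns on.

Q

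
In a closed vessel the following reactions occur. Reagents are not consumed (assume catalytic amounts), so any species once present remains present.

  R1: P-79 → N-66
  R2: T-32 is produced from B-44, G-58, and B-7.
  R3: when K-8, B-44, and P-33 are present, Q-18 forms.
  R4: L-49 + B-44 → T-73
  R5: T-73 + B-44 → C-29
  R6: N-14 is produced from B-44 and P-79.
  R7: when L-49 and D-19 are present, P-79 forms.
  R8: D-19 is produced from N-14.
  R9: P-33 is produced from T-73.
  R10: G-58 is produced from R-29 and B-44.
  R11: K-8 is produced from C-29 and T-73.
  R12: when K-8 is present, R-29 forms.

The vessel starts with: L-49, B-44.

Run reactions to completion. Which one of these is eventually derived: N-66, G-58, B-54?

G-58

L-49 and B-44 present → T-73 forms (R4).
T-73 and B-44 present → C-29 forms (R5).
C-29 and T-73 present → K-8 forms (R11).
K-8 present → R-29 forms (R12).
R-29 and B-44 present → G-58 forms (R10).
No rule produces B-54, and it is not given. N-66 would need P-79 (R1), but P-79 never forms.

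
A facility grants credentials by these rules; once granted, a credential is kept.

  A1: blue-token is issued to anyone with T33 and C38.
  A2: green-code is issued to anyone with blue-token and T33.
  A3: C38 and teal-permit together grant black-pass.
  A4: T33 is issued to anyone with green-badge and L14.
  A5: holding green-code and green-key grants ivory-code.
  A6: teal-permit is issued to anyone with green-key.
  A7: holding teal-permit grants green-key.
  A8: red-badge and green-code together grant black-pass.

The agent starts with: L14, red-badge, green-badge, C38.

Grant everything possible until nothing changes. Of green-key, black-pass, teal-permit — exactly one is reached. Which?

Holding green-badge and L14 grants T33 (A4).
Holding T33 and C38 grants blue-token (A1).
Holding blue-token and T33 grants green-code (A2).
Holding red-badge and green-code grants black-pass (A8).
teal-permit would need green-key (A6), but green-key is never granted. green-key would need teal-permit (A7), but teal-permit is never granted.

black-pass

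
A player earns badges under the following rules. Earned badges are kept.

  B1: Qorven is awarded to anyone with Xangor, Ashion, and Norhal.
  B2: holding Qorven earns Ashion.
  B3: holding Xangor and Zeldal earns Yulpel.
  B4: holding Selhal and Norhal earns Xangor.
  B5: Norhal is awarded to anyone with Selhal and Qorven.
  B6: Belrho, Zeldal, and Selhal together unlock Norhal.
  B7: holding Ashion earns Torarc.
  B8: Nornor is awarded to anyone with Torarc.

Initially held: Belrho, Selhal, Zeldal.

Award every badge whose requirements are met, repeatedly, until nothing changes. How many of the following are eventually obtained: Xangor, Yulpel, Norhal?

With Belrho, Zeldal, and Selhal, Norhal is earned (B6).
With Selhal and Norhal, Xangor is earned (B4).
With Xangor and Zeldal, Yulpel is earned (B3).
Xangor: reached.
Yulpel: reached.
Norhal: reached.
All 3 are reached.

3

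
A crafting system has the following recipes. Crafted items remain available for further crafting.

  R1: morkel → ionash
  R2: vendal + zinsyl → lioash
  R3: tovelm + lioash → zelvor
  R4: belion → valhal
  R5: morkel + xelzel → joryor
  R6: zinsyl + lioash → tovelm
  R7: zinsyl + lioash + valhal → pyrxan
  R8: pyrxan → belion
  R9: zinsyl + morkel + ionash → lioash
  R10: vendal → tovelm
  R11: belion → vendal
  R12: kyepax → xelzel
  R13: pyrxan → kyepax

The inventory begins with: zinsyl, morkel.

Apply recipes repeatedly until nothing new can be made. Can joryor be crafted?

joryor would need morkel and xelzel (R5), but xelzel is never obtained.

No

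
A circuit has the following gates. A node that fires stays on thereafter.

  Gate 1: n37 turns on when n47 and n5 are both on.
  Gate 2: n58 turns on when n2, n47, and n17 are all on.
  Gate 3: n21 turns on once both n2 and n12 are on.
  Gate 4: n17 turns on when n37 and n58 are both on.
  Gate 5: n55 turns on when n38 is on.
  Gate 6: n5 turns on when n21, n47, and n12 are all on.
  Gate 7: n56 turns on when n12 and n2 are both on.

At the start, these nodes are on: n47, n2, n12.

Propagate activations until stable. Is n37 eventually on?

Yes

Gate 3: n2 and n12 on → n21 on.
Gate 6: n21, n47, and n12 on → n5 on.
Gate 1: n47 and n5 on → n37 on.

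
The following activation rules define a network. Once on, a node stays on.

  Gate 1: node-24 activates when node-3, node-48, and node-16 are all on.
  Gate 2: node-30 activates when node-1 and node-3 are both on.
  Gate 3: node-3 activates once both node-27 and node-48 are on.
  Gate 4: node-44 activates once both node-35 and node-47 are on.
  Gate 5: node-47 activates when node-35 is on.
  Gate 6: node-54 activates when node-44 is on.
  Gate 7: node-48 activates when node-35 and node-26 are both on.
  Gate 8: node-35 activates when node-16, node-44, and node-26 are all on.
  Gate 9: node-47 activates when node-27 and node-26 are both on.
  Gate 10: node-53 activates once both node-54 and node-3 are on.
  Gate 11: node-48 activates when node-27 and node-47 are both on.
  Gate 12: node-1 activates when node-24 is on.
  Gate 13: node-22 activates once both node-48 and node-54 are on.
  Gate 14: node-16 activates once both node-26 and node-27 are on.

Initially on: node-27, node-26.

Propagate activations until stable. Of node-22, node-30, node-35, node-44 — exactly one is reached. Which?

node-30

Gate 14: node-26 and node-27 on → node-16 on.
Gate 9: node-27 and node-26 on → node-47 on.
Gate 11: node-27 and node-47 on → node-48 on.
node-27 and node-48 are on, so node-3 activates (Gate 3).
Gate 1: node-3, node-48, and node-16 on → node-24 on.
node-24 is on, so node-1 activates (Gate 12).
node-1 and node-3 are on, so node-30 activates (Gate 2).
node-35 would need node-16, node-44, and node-26 (Gate 8), but node-44 never turns on. node-44 would need node-35 and node-47 (Gate 4), but node-35 never turns on. node-22 would need node-48 and node-54 (Gate 13), but node-54 never turns on.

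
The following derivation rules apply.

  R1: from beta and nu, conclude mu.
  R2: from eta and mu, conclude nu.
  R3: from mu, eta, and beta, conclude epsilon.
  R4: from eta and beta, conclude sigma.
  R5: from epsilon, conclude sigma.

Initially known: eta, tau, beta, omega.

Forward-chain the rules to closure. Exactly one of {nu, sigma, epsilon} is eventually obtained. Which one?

eta and beta hold, so sigma follows (R4).
nu would need eta and mu (R2), but mu is never established. epsilon would need mu, eta, and beta (R3), but mu is never established.

sigma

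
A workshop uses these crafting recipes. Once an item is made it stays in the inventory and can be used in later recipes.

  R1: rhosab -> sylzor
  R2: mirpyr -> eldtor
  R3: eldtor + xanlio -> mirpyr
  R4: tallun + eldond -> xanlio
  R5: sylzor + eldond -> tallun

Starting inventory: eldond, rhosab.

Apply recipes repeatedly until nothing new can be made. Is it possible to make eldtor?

No

eldtor would need mirpyr (R2), but mirpyr is never obtained.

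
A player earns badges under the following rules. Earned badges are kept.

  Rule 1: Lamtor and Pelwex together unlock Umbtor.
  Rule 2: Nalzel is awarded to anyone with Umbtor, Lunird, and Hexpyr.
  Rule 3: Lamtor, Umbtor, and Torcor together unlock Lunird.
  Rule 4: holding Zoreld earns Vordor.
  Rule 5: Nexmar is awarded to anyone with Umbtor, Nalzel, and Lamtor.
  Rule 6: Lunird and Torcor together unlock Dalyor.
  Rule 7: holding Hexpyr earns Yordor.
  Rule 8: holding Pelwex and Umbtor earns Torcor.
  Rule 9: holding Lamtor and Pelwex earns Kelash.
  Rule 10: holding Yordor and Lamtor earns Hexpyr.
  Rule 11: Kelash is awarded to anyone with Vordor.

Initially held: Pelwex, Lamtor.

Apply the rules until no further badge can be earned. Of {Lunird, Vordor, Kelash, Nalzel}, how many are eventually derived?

With Lamtor and Pelwex, Kelash is earned (Rule 9).
With Lamtor and Pelwex, Umbtor is earned (Rule 1).
With Pelwex and Umbtor, Torcor is earned (Rule 8).
With Lamtor, Umbtor, and Torcor, Lunird is earned (Rule 3).
Lunird: reached.
Vordor would need Zoreld (Rule 4), but Zoreld is never earned.
Kelash: reached.
Nalzel would need Umbtor, Lunird, and Hexpyr (Rule 2), but Hexpyr is never earned.
Reached: Lunird and Kelash — 2 of the 4.

2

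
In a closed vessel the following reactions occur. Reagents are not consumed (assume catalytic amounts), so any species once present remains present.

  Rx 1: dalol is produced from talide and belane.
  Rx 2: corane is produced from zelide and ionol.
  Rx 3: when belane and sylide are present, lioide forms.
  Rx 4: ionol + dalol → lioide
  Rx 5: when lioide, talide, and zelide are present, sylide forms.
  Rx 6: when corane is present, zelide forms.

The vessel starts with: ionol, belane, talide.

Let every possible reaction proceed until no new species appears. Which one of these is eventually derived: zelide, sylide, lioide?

lioide

talide and belane present → dalol forms (Rx 1).
ionol and dalol present → lioide forms (Rx 4).
sylide would need lioide, talide, and zelide (Rx 5), but zelide never forms. zelide would need corane (Rx 6), but corane never forms.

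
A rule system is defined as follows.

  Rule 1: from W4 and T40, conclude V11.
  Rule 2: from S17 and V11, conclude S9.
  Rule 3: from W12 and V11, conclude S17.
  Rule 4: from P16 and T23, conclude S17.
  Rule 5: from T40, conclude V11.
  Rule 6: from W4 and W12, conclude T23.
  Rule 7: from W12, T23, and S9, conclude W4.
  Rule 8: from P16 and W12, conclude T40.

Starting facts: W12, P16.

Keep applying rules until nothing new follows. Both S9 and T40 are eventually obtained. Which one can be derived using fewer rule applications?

T40: P16 and W12 hold, so T40 follows (Rule 8). [1 rule application]
S9: From P16 and W12, Rule 8 gives T40. From T40, Rule 5 gives V11. W12 and V11 hold, so S17 follows (Rule 3). From S17 and V11, Rule 2 gives S9. [4 rule applications]
T40 needs fewer.

T40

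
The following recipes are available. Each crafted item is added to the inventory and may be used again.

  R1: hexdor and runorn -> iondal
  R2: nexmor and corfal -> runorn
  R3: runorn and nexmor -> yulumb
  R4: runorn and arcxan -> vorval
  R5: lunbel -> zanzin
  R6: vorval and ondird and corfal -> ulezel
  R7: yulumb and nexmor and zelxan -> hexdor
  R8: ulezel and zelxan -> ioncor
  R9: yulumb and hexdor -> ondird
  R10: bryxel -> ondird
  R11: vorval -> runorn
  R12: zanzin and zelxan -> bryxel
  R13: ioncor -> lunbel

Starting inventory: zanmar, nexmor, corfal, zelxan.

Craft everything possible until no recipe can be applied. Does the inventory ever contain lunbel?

lunbel would need ioncor (R13), but ioncor is never obtained.

No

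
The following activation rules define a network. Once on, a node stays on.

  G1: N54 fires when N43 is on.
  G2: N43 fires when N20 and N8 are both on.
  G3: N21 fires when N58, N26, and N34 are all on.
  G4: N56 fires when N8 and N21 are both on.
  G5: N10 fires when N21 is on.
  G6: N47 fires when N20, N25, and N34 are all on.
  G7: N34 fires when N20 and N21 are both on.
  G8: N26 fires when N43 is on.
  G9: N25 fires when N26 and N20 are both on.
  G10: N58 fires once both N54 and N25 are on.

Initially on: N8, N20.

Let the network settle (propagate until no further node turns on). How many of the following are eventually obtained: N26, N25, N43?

3

N20 and N8 are on, so N43 fires (G2).
N43 is on, so N26 fires (G8).
N26 and N20 are on, so N25 fires (G9).
N26: reached.
N25: reached.
N43: reached.
All 3 are reached.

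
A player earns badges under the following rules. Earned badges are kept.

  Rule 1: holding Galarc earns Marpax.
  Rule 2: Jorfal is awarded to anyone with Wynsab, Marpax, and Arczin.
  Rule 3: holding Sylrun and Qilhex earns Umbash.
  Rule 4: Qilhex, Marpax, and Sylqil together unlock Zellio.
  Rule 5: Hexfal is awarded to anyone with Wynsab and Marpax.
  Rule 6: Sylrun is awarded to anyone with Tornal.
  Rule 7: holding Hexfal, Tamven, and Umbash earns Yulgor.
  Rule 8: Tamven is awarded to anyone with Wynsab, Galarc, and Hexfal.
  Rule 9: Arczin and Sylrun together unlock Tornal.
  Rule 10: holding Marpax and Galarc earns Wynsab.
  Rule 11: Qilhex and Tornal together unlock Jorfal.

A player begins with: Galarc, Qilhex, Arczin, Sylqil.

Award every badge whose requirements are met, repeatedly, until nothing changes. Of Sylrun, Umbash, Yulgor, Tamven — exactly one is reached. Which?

Tamven

With Galarc, Marpax is earned (Rule 1).
With Marpax and Galarc, Wynsab is earned (Rule 10).
With Wynsab and Marpax, Hexfal is earned (Rule 5).
With Wynsab, Galarc, and Hexfal, Tamven is earned (Rule 8).
Umbash would need Sylrun and Qilhex (Rule 3), but Sylrun is never earned. Yulgor would need Hexfal, Tamven, and Umbash (Rule 7), but Umbash is never earned. Sylrun would need Tornal (Rule 6), but Tornal is never earned.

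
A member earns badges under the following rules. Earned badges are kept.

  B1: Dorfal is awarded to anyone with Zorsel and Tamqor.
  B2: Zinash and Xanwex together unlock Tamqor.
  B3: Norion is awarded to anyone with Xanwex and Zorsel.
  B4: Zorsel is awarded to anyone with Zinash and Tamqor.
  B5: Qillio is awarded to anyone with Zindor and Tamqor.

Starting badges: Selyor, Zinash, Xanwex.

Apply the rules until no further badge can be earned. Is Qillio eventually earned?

Qillio would need Zindor and Tamqor (B5), but Zindor is never earned.

No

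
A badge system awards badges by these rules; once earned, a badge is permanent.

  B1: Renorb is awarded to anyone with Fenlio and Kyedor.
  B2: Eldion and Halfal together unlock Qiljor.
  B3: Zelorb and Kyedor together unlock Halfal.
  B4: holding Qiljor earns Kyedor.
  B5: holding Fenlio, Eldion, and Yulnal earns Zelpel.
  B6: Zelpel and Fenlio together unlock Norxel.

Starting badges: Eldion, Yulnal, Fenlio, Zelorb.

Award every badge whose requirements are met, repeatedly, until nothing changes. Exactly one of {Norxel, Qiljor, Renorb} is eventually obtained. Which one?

With Fenlio, Eldion, and Yulnal, Zelpel is earned (B5).
With Zelpel and Fenlio, Norxel is earned (B6).
Qiljor would need Eldion and Halfal (B2), but Halfal is never earned. Renorb would need Fenlio and Kyedor (B1), but Kyedor is never earned.

Norxel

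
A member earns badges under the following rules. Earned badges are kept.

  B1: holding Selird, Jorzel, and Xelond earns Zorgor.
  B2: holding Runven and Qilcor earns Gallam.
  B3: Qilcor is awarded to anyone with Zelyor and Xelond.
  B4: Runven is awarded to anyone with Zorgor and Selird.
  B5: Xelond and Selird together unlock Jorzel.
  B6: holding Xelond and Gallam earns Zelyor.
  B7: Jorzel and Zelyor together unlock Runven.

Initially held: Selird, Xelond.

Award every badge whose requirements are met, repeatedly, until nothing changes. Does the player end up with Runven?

With Xelond and Selird, Jorzel is earned (B5).
With Selird, Jorzel, and Xelond, Zorgor is earned (B1).
With Zorgor and Selird, Runven is earned (B4).

Yes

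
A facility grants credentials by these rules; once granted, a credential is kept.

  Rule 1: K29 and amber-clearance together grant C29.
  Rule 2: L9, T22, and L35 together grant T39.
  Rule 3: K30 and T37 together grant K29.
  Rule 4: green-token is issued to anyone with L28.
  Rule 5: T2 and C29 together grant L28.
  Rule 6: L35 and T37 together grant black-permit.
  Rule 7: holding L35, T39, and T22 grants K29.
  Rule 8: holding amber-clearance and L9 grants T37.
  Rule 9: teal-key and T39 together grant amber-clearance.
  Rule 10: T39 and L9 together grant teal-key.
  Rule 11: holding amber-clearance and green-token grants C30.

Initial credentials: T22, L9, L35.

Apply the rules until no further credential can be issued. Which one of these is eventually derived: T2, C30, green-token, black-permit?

Holding L9, T22, and L35 grants T39 (Rule 2).
Holding T39 and L9 grants teal-key (Rule 10).
Holding teal-key and T39 grants amber-clearance (Rule 9).
Holding amber-clearance and L9 grants T37 (Rule 8).
Holding L35 and T37 grants black-permit (Rule 6).
No rule produces T2, and it is not given. green-token would need L28 (Rule 4), but L28 is never granted. C30 would need amber-clearance and green-token (Rule 11), but green-token is never granted.

black-permit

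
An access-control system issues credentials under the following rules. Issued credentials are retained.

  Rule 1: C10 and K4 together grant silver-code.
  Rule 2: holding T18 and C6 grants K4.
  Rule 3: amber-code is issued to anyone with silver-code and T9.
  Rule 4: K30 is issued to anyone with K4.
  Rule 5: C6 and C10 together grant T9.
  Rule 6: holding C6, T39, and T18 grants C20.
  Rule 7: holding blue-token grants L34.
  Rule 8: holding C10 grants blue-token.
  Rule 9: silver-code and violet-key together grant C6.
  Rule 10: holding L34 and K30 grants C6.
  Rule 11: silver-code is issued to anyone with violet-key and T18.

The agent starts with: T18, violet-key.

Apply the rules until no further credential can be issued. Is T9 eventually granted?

No

T9 would need C6 and C10 (Rule 5), but C10 is never granted.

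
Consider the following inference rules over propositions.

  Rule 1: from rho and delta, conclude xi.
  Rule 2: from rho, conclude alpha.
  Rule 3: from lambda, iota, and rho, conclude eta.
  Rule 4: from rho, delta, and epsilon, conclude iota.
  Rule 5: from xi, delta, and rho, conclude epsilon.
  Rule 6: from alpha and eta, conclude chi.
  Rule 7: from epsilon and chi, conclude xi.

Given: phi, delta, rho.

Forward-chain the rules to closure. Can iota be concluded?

Yes

rho and delta hold, so xi follows (Rule 1).
xi, delta, and rho hold, so epsilon follows (Rule 5).
rho, delta, and epsilon hold, so iota follows (Rule 4).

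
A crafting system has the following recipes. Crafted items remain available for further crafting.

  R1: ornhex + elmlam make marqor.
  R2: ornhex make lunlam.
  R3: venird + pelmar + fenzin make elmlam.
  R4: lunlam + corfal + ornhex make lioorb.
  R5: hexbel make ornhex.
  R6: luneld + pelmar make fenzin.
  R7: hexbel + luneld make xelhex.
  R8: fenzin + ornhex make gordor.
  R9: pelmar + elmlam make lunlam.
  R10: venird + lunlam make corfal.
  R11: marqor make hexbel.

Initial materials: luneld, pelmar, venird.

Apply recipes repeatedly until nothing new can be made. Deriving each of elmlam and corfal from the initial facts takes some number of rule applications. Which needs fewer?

elmlam

elmlam: luneld + pelmar → fenzin (R6). Using R3, venird, pelmar, and fenzin make elmlam. [2 rule applications]
corfal: Using R6, luneld and pelmar make fenzin. venird + pelmar + fenzin → elmlam (R3). pelmar + elmlam → lunlam (R9). venird + lunlam → corfal (R10). [4 rule applications]
elmlam needs fewer.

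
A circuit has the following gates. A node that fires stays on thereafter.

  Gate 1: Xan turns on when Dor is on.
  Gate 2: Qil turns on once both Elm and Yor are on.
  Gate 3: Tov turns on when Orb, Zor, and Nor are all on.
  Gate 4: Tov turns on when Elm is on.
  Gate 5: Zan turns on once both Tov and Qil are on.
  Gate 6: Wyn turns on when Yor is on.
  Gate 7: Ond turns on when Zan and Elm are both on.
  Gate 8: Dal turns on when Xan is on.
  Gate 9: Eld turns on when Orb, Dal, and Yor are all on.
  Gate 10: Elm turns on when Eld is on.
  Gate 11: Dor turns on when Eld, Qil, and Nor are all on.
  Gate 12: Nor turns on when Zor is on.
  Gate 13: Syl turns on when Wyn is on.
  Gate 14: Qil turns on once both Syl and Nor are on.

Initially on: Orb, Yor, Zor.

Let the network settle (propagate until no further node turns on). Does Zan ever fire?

Yes

Gate 6: Yor on → Wyn on.
Zor is on, so Nor turns on (Gate 12).
Wyn is on, so Syl turns on (Gate 13).
Gate 3: Orb, Zor, and Nor on → Tov on.
Syl and Nor are on, so Qil turns on (Gate 14).
Gate 5: Tov and Qil on → Zan on.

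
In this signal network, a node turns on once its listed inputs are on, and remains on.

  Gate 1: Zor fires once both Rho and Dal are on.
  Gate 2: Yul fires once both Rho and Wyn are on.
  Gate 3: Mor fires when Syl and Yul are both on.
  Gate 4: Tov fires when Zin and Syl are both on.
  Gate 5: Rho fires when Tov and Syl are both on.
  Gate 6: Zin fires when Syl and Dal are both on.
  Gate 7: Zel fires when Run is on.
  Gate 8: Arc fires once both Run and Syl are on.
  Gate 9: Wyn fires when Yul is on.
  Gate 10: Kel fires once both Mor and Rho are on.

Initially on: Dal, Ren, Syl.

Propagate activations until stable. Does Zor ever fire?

Yes

Gate 6: Syl and Dal on → Zin on.
Gate 4: Zin and Syl on → Tov on.
Gate 5: Tov and Syl on → Rho on.
Gate 1: Rho and Dal on → Zor on.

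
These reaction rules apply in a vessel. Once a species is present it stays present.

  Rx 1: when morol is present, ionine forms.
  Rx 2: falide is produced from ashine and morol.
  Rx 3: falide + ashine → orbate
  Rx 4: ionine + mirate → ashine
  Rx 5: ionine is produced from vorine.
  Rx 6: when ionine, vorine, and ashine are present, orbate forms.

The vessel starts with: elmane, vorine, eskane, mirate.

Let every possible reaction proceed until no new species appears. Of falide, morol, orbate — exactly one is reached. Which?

vorine present → ionine forms (Rx 5).
ionine and mirate present → ashine forms (Rx 4).
ionine, vorine, and ashine present → orbate forms (Rx 6).
No rule produces morol, and it is not given. falide would need ashine and morol (Rx 2), but morol never forms.

orbate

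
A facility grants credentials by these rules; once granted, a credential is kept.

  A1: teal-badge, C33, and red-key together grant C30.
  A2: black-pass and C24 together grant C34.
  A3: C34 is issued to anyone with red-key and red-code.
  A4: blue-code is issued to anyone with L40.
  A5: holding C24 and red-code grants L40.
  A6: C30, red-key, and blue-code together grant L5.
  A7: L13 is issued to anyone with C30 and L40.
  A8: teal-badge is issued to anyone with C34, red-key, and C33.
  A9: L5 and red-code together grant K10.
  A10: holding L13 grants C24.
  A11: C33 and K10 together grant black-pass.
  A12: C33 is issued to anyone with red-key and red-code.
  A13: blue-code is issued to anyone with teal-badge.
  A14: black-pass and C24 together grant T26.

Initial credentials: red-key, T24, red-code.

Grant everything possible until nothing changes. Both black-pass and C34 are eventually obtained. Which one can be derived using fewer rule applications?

C34: Holding red-key and red-code grants C34 (A3). [1 rule application]
black-pass: Holding red-key and red-code grants C34 (A3). Holding red-key and red-code grants C33 (A12). Holding C34, red-key, and C33 grants teal-badge (A8). Holding teal-badge grants blue-code (A13). Holding teal-badge, C33, and red-key grants C30 (A1). Holding C30, red-key, and blue-code grants L5 (A6). Holding L5 and red-code grants K10 (A9). Holding C33 and K10 grants black-pass (A11). [8 rule applications]
C34 needs fewer.

C34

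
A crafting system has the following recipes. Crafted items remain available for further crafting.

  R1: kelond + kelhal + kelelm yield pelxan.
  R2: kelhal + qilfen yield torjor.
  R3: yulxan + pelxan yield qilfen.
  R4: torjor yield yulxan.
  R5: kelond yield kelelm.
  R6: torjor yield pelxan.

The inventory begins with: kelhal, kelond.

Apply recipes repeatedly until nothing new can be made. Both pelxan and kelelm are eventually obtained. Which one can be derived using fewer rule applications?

kelelm: Using R5, kelond makes kelelm. [1 rule application]
pelxan: kelond → kelelm (R5). Using R1, kelond, kelhal, and kelelm make pelxan. [2 rule applications]
kelelm needs fewer.

kelelm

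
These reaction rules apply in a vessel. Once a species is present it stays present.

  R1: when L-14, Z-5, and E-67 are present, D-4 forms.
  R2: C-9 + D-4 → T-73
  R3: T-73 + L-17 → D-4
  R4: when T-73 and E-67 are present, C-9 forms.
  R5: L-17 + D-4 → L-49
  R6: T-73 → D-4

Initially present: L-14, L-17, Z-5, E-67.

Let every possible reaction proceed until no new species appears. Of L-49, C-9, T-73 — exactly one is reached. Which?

L-14, Z-5, and E-67 present → D-4 forms (R1).
L-17 and D-4 present → L-49 forms (R5).
T-73 would need C-9 and D-4 (R2), but C-9 never forms. C-9 would need T-73 and E-67 (R4), but T-73 never forms.

L-49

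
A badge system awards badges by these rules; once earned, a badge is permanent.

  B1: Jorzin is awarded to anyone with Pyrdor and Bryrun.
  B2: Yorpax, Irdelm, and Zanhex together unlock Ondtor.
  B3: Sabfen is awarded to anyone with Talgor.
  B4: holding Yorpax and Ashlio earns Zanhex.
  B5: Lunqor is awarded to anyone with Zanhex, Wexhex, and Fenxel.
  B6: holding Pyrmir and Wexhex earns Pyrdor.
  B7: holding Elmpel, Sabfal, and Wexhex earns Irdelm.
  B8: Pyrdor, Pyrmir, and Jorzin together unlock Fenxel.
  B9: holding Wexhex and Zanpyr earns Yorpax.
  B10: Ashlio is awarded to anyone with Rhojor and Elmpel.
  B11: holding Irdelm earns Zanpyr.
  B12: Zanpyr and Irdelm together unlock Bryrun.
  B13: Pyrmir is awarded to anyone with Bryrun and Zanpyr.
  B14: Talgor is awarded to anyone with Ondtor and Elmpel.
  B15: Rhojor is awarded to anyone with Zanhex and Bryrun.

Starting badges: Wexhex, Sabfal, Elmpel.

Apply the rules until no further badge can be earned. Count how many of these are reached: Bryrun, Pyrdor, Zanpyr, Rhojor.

3

With Elmpel, Sabfal, and Wexhex, Irdelm is earned (B7).
With Irdelm, Zanpyr is earned (B11).
With Zanpyr and Irdelm, Bryrun is earned (B12).
With Bryrun and Zanpyr, Pyrmir is earned (B13).
With Pyrmir and Wexhex, Pyrdor is earned (B6).
Bryrun: reached.
Pyrdor: reached.
Zanpyr: reached.
Rhojor would need Zanhex and Bryrun (B15), but Zanhex is never earned.
Reached: Bryrun, Pyrdor, and Zanpyr — 3 of the 4.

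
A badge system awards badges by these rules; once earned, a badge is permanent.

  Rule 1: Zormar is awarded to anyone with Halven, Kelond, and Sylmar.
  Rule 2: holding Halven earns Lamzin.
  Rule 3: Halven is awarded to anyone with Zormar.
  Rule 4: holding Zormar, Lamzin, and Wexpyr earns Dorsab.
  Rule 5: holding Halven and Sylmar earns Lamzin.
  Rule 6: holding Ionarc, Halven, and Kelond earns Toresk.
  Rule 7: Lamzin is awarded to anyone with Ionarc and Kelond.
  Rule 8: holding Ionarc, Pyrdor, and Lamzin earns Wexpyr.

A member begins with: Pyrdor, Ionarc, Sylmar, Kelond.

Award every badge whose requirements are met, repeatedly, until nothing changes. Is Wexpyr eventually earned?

With Ionarc and Kelond, Lamzin is earned (Rule 7).
With Ionarc, Pyrdor, and Lamzin, Wexpyr is earned (Rule 8).

Yes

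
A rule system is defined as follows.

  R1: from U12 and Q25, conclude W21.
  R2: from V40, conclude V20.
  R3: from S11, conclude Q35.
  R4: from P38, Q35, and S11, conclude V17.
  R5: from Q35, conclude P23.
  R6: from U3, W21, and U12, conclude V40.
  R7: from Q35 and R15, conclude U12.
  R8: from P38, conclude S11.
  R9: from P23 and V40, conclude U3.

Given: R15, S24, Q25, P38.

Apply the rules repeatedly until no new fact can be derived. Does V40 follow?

V40 would need U3, W21, and U12 (R6), but U3 is never established.

No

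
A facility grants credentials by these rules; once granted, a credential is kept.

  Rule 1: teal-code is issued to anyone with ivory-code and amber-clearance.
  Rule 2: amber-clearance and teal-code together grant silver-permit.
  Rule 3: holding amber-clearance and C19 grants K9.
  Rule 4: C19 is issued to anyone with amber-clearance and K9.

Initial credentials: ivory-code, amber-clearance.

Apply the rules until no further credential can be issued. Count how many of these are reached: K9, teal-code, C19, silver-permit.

Holding ivory-code and amber-clearance grants teal-code (Rule 1).
Holding amber-clearance and teal-code grants silver-permit (Rule 2).
K9 would need amber-clearance and C19 (Rule 3), but C19 is never granted.
teal-code: reached.
C19 would need amber-clearance and K9 (Rule 4), but K9 is never granted.
silver-permit: reached.
Reached: teal-code and silver-permit — 2 of the 4.

2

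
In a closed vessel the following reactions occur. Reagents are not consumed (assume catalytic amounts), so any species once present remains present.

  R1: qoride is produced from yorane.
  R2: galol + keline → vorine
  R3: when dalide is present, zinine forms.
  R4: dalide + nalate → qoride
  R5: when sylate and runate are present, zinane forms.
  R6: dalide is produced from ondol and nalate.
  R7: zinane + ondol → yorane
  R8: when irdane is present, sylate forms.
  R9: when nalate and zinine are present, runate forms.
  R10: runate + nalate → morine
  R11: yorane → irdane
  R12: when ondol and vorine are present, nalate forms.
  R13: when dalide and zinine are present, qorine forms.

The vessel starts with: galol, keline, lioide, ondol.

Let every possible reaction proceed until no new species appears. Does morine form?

galol and keline present → vorine forms (R2).
ondol and vorine present → nalate forms (R12).
ondol and nalate present → dalide forms (R6).
dalide present → zinine forms (R3).
nalate and zinine present → runate forms (R9).
runate and nalate present → morine forms (R10).

Yes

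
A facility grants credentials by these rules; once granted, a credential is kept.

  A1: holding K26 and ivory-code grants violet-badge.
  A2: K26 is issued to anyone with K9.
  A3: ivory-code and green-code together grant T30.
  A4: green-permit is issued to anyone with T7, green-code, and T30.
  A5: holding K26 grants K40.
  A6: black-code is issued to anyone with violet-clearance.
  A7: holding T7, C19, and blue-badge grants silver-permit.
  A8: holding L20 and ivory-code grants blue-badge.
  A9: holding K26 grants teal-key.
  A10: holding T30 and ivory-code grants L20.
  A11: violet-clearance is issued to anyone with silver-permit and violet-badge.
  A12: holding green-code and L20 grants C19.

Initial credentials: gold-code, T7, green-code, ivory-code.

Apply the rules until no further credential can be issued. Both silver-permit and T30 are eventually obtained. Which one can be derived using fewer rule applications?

T30: Holding ivory-code and green-code grants T30 (A3). [1 rule application]
silver-permit: Holding ivory-code and green-code grants T30 (A3). Holding T30 and ivory-code grants L20 (A10). Holding green-code and L20 grants C19 (A12). Holding L20 and ivory-code grants blue-badge (A8). Holding T7, C19, and blue-badge grants silver-permit (A7). [5 rule applications]
T30 needs fewer.

T30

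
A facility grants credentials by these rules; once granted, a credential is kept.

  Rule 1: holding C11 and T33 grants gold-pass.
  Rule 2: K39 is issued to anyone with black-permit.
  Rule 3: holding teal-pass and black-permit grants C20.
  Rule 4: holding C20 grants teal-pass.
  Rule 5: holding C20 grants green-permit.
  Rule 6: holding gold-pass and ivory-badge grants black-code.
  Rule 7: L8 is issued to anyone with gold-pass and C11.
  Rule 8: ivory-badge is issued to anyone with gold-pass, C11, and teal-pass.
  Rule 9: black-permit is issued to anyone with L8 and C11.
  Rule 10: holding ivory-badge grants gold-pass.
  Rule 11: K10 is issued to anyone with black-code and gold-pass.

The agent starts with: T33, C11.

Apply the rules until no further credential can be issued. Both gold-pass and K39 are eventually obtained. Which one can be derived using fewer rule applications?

gold-pass

gold-pass: Holding C11 and T33 grants gold-pass (Rule 1). [1 rule application]
K39: Holding C11 and T33 grants gold-pass (Rule 1). Holding gold-pass and C11 grants L8 (Rule 7). Holding L8 and C11 grants black-permit (Rule 9). Holding black-permit grants K39 (Rule 2). [4 rule applications]
gold-pass needs fewer.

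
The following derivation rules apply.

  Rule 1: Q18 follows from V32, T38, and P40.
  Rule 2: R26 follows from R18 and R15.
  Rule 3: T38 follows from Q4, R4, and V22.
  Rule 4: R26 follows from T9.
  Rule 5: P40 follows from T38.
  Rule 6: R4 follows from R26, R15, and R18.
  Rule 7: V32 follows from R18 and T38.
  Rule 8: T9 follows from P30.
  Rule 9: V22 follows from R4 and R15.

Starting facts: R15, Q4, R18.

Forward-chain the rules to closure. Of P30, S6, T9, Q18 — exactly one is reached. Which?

From R18 and R15, Rule 2 gives R26.
From R26, R15, and R18, Rule 6 gives R4.
From R4 and R15, Rule 9 gives V22.
From Q4, R4, and V22, Rule 3 gives T38.
From R18 and T38, Rule 7 gives V32.
T38 holds, so P40 follows (Rule 5).
V32, T38, and P40 hold, so Q18 follows (Rule 1).
No rule produces S6, and it is not given. No rule produces P30, and it is not given. T9 would need P30 (Rule 8), but P30 is never established.

Q18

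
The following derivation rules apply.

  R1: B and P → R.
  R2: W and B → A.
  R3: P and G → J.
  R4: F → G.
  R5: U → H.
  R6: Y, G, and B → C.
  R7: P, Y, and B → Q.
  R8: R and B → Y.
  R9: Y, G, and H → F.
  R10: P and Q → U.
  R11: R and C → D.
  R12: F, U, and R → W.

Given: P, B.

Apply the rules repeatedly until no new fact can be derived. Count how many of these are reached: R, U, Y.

3

From B and P, R1 gives R.
From R and B, R8 gives Y.
From P, Y, and B, R7 gives Q.
P and Q hold, so U follows (R10).
R: reached.
U: reached.
Y: reached.
All 3 are reached.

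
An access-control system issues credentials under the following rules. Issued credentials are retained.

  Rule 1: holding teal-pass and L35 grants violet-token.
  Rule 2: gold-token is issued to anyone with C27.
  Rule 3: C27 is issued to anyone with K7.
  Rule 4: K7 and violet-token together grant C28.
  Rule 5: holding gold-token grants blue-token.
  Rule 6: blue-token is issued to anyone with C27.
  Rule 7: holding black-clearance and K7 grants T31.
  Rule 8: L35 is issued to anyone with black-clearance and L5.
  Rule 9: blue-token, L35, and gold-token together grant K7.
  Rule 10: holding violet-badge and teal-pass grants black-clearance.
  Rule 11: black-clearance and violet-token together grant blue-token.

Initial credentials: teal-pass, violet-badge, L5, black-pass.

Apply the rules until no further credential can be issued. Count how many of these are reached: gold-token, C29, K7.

gold-token would need C27 (Rule 2), but C27 is never granted.
No rule produces C29, and it is not given.
K7 would need blue-token, L35, and gold-token (Rule 9), but gold-token is never granted.
None of the 3 are reached.

0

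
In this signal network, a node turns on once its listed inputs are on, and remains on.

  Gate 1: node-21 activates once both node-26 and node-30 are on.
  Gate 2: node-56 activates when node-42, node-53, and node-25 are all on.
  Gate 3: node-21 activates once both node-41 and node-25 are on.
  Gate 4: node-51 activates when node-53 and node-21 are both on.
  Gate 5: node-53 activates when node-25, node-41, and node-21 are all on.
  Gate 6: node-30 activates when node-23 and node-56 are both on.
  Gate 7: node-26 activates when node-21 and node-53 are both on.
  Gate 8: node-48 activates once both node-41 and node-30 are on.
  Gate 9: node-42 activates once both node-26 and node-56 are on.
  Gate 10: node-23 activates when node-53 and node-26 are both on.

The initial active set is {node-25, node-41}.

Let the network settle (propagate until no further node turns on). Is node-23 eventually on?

Gate 3: node-41 and node-25 on → node-21 on.
Gate 5: node-25, node-41, and node-21 on → node-53 on.
Gate 7: node-21 and node-53 on → node-26 on.
node-53 and node-26 are on, so node-23 activates (Gate 10).

Yes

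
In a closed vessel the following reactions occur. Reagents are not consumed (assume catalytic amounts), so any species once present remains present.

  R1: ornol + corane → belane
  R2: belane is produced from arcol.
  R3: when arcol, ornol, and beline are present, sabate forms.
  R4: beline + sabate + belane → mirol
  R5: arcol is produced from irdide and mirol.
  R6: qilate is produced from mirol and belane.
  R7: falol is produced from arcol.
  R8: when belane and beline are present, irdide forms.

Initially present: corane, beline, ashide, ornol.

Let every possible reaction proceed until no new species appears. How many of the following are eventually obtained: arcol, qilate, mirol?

arcol would need irdide and mirol (R5), but mirol never forms.
qilate would need mirol and belane (R6), but mirol never forms.
mirol would need beline, sabate, and belane (R4), but sabate never forms.
None of the 3 are reached.

0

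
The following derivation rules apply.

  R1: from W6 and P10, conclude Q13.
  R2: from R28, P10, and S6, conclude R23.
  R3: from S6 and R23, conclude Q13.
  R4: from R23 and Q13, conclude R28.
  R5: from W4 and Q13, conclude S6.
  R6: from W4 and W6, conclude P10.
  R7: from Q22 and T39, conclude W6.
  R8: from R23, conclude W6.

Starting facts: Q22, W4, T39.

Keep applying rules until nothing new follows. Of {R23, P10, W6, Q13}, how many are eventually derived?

3

Q22 and T39 hold, so W6 follows (R7).
W4 and W6 hold, so P10 follows (R6).
W6 and P10 hold, so Q13 follows (R1).
R23 would need R28, P10, and S6 (R2), but R28 is never established.
P10: reached.
W6: reached.
Q13: reached.
Reached: P10, W6, and Q13 — 3 of the 4.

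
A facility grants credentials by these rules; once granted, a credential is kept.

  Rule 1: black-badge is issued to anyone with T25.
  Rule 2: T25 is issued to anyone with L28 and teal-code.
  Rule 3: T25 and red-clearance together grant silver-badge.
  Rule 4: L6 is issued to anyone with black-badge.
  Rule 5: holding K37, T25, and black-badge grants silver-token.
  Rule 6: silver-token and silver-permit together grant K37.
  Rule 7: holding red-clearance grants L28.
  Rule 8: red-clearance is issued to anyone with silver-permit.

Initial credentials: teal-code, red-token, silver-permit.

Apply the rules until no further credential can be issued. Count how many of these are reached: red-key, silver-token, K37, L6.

Holding silver-permit grants red-clearance (Rule 8).
Holding red-clearance grants L28 (Rule 7).
Holding L28 and teal-code grants T25 (Rule 2).
Holding T25 grants black-badge (Rule 1).
Holding black-badge grants L6 (Rule 4).
No rule produces red-key, and it is not given.
silver-token would need K37, T25, and black-badge (Rule 5), but K37 is never granted.
K37 would need silver-token and silver-permit (Rule 6), but silver-token is never granted.
L6: reached.
Reached: L6 — 1 of the 4.

1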